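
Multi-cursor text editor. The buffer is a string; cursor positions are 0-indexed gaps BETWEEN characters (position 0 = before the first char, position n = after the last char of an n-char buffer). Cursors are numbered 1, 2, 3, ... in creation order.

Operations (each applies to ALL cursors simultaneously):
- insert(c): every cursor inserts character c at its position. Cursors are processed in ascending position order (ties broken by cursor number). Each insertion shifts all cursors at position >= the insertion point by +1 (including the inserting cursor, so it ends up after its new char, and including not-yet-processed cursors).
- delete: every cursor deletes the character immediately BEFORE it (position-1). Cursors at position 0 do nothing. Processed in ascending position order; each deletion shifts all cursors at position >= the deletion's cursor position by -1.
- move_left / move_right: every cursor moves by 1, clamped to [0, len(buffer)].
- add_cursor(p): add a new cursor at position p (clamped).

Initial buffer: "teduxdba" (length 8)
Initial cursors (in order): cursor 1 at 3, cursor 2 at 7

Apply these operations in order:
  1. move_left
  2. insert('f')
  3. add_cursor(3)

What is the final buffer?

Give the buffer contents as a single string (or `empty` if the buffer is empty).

After op 1 (move_left): buffer="teduxdba" (len 8), cursors c1@2 c2@6, authorship ........
After op 2 (insert('f')): buffer="tefduxdfba" (len 10), cursors c1@3 c2@8, authorship ..1....2..
After op 3 (add_cursor(3)): buffer="tefduxdfba" (len 10), cursors c1@3 c3@3 c2@8, authorship ..1....2..

Answer: tefduxdfba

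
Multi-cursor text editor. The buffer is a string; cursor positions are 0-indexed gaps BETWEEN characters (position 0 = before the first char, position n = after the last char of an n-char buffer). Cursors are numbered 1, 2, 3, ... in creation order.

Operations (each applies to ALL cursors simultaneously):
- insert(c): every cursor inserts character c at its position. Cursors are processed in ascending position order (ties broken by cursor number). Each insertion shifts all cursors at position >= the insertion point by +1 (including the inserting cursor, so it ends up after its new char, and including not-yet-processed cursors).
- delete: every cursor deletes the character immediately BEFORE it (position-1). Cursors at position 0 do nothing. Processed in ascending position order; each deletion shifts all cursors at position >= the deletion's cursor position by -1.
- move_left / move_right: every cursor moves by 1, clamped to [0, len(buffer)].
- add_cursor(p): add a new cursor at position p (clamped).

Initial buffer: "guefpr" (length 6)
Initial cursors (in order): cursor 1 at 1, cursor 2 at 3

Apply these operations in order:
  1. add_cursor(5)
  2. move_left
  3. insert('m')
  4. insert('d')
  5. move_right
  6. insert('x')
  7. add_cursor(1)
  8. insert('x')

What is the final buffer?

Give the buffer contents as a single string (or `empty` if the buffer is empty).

Answer: mxdgxxumdexxfmdpxxr

Derivation:
After op 1 (add_cursor(5)): buffer="guefpr" (len 6), cursors c1@1 c2@3 c3@5, authorship ......
After op 2 (move_left): buffer="guefpr" (len 6), cursors c1@0 c2@2 c3@4, authorship ......
After op 3 (insert('m')): buffer="mgumefmpr" (len 9), cursors c1@1 c2@4 c3@7, authorship 1..2..3..
After op 4 (insert('d')): buffer="mdgumdefmdpr" (len 12), cursors c1@2 c2@6 c3@10, authorship 11..22..33..
After op 5 (move_right): buffer="mdgumdefmdpr" (len 12), cursors c1@3 c2@7 c3@11, authorship 11..22..33..
After op 6 (insert('x')): buffer="mdgxumdexfmdpxr" (len 15), cursors c1@4 c2@9 c3@14, authorship 11.1.22.2.33.3.
After op 7 (add_cursor(1)): buffer="mdgxumdexfmdpxr" (len 15), cursors c4@1 c1@4 c2@9 c3@14, authorship 11.1.22.2.33.3.
After op 8 (insert('x')): buffer="mxdgxxumdexxfmdpxxr" (len 19), cursors c4@2 c1@6 c2@12 c3@18, authorship 141.11.22.22.33.33.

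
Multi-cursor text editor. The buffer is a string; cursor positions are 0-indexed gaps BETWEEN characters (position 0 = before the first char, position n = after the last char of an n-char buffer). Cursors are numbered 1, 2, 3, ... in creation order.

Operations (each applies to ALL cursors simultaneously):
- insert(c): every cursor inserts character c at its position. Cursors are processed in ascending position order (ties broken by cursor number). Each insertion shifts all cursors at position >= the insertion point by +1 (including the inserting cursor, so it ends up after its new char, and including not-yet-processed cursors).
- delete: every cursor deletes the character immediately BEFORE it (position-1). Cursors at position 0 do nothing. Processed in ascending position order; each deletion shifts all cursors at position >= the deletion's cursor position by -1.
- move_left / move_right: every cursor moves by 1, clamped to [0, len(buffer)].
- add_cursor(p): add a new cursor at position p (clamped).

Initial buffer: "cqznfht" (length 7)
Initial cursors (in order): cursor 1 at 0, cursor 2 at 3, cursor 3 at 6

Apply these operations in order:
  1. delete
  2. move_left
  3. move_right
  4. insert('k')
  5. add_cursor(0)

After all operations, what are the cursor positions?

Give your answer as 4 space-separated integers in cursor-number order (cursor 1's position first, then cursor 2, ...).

Answer: 2 4 7 0

Derivation:
After op 1 (delete): buffer="cqnft" (len 5), cursors c1@0 c2@2 c3@4, authorship .....
After op 2 (move_left): buffer="cqnft" (len 5), cursors c1@0 c2@1 c3@3, authorship .....
After op 3 (move_right): buffer="cqnft" (len 5), cursors c1@1 c2@2 c3@4, authorship .....
After op 4 (insert('k')): buffer="ckqknfkt" (len 8), cursors c1@2 c2@4 c3@7, authorship .1.2..3.
After op 5 (add_cursor(0)): buffer="ckqknfkt" (len 8), cursors c4@0 c1@2 c2@4 c3@7, authorship .1.2..3.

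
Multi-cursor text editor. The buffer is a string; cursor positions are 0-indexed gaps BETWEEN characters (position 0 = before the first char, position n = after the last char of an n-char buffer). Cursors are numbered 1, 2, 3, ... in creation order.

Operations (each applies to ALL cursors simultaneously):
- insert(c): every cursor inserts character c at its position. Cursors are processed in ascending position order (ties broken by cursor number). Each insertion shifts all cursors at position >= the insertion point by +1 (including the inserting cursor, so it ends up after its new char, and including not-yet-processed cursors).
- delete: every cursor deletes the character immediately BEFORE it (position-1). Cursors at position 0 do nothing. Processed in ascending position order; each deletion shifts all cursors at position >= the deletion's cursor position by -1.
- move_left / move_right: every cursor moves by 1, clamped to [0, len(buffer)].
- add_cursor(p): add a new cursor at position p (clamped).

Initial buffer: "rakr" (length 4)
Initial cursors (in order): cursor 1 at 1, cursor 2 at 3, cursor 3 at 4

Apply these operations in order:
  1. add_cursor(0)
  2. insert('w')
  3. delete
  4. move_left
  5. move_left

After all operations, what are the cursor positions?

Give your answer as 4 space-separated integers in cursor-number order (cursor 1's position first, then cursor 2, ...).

After op 1 (add_cursor(0)): buffer="rakr" (len 4), cursors c4@0 c1@1 c2@3 c3@4, authorship ....
After op 2 (insert('w')): buffer="wrwakwrw" (len 8), cursors c4@1 c1@3 c2@6 c3@8, authorship 4.1..2.3
After op 3 (delete): buffer="rakr" (len 4), cursors c4@0 c1@1 c2@3 c3@4, authorship ....
After op 4 (move_left): buffer="rakr" (len 4), cursors c1@0 c4@0 c2@2 c3@3, authorship ....
After op 5 (move_left): buffer="rakr" (len 4), cursors c1@0 c4@0 c2@1 c3@2, authorship ....

Answer: 0 1 2 0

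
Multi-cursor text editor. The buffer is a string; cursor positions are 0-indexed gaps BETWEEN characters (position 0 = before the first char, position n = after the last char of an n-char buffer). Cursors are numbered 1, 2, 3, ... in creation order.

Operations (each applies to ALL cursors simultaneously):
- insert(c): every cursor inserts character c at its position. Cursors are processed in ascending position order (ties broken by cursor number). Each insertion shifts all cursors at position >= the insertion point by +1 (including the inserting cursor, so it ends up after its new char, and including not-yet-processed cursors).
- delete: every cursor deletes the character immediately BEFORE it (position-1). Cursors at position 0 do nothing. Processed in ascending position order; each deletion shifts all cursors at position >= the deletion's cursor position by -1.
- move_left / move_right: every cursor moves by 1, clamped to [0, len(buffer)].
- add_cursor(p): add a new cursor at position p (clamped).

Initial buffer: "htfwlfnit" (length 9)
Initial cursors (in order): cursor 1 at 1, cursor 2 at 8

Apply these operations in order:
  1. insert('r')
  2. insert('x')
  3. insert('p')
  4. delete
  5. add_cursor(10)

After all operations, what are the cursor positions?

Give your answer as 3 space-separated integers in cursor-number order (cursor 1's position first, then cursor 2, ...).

After op 1 (insert('r')): buffer="hrtfwlfnirt" (len 11), cursors c1@2 c2@10, authorship .1.......2.
After op 2 (insert('x')): buffer="hrxtfwlfnirxt" (len 13), cursors c1@3 c2@12, authorship .11.......22.
After op 3 (insert('p')): buffer="hrxptfwlfnirxpt" (len 15), cursors c1@4 c2@14, authorship .111.......222.
After op 4 (delete): buffer="hrxtfwlfnirxt" (len 13), cursors c1@3 c2@12, authorship .11.......22.
After op 5 (add_cursor(10)): buffer="hrxtfwlfnirxt" (len 13), cursors c1@3 c3@10 c2@12, authorship .11.......22.

Answer: 3 12 10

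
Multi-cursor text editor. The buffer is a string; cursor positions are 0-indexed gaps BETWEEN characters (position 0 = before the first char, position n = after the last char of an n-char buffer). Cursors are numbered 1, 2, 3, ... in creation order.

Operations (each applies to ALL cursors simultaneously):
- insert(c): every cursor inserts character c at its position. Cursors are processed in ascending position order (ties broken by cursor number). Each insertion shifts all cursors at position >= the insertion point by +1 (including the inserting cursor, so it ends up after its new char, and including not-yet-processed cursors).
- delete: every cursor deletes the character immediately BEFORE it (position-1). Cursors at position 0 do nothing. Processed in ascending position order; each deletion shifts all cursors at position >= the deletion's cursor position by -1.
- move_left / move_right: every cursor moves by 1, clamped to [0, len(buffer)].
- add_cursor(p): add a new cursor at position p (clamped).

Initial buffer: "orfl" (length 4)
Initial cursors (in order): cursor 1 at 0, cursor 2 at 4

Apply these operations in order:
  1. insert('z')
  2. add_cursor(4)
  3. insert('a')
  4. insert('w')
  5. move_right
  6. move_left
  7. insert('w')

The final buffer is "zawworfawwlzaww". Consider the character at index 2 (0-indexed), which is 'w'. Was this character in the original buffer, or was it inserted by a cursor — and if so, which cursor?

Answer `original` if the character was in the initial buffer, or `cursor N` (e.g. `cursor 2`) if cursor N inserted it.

After op 1 (insert('z')): buffer="zorflz" (len 6), cursors c1@1 c2@6, authorship 1....2
After op 2 (add_cursor(4)): buffer="zorflz" (len 6), cursors c1@1 c3@4 c2@6, authorship 1....2
After op 3 (insert('a')): buffer="zaorfalza" (len 9), cursors c1@2 c3@6 c2@9, authorship 11...3.22
After op 4 (insert('w')): buffer="zaworfawlzaw" (len 12), cursors c1@3 c3@8 c2@12, authorship 111...33.222
After op 5 (move_right): buffer="zaworfawlzaw" (len 12), cursors c1@4 c3@9 c2@12, authorship 111...33.222
After op 6 (move_left): buffer="zaworfawlzaw" (len 12), cursors c1@3 c3@8 c2@11, authorship 111...33.222
After op 7 (insert('w')): buffer="zawworfawwlzaww" (len 15), cursors c1@4 c3@10 c2@14, authorship 1111...333.2222
Authorship (.=original, N=cursor N): 1 1 1 1 . . . 3 3 3 . 2 2 2 2
Index 2: author = 1

Answer: cursor 1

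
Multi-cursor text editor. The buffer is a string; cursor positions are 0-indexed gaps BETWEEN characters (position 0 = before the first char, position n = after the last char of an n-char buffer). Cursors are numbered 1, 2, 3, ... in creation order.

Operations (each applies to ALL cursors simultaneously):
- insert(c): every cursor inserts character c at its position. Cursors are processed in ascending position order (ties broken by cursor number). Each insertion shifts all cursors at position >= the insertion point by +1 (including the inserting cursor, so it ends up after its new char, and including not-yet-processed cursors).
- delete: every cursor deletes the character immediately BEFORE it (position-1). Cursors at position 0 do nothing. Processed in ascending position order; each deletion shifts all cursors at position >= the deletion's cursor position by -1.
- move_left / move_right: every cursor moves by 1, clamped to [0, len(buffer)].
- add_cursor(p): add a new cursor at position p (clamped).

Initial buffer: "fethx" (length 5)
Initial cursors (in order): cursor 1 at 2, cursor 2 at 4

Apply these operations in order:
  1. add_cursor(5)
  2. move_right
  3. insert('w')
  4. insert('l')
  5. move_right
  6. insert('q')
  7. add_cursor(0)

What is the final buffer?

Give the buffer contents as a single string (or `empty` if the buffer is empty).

After op 1 (add_cursor(5)): buffer="fethx" (len 5), cursors c1@2 c2@4 c3@5, authorship .....
After op 2 (move_right): buffer="fethx" (len 5), cursors c1@3 c2@5 c3@5, authorship .....
After op 3 (insert('w')): buffer="fetwhxww" (len 8), cursors c1@4 c2@8 c3@8, authorship ...1..23
After op 4 (insert('l')): buffer="fetwlhxwwll" (len 11), cursors c1@5 c2@11 c3@11, authorship ...11..2323
After op 5 (move_right): buffer="fetwlhxwwll" (len 11), cursors c1@6 c2@11 c3@11, authorship ...11..2323
After op 6 (insert('q')): buffer="fetwlhqxwwllqq" (len 14), cursors c1@7 c2@14 c3@14, authorship ...11.1.232323
After op 7 (add_cursor(0)): buffer="fetwlhqxwwllqq" (len 14), cursors c4@0 c1@7 c2@14 c3@14, authorship ...11.1.232323

Answer: fetwlhqxwwllqq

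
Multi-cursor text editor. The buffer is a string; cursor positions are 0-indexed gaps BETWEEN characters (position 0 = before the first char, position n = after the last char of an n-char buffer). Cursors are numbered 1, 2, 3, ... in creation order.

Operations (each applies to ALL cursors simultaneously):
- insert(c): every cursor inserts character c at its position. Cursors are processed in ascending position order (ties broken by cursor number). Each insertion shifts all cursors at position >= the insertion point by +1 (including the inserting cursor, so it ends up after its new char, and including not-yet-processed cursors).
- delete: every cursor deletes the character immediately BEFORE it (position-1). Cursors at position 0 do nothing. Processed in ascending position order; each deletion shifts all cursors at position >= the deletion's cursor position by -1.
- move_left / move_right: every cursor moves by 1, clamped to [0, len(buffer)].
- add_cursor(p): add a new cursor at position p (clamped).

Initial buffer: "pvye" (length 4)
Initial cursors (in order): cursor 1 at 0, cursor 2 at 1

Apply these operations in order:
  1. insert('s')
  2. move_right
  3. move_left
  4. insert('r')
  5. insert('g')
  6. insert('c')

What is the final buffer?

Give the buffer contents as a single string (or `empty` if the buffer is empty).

Answer: srgcpsrgcvye

Derivation:
After op 1 (insert('s')): buffer="spsvye" (len 6), cursors c1@1 c2@3, authorship 1.2...
After op 2 (move_right): buffer="spsvye" (len 6), cursors c1@2 c2@4, authorship 1.2...
After op 3 (move_left): buffer="spsvye" (len 6), cursors c1@1 c2@3, authorship 1.2...
After op 4 (insert('r')): buffer="srpsrvye" (len 8), cursors c1@2 c2@5, authorship 11.22...
After op 5 (insert('g')): buffer="srgpsrgvye" (len 10), cursors c1@3 c2@7, authorship 111.222...
After op 6 (insert('c')): buffer="srgcpsrgcvye" (len 12), cursors c1@4 c2@9, authorship 1111.2222...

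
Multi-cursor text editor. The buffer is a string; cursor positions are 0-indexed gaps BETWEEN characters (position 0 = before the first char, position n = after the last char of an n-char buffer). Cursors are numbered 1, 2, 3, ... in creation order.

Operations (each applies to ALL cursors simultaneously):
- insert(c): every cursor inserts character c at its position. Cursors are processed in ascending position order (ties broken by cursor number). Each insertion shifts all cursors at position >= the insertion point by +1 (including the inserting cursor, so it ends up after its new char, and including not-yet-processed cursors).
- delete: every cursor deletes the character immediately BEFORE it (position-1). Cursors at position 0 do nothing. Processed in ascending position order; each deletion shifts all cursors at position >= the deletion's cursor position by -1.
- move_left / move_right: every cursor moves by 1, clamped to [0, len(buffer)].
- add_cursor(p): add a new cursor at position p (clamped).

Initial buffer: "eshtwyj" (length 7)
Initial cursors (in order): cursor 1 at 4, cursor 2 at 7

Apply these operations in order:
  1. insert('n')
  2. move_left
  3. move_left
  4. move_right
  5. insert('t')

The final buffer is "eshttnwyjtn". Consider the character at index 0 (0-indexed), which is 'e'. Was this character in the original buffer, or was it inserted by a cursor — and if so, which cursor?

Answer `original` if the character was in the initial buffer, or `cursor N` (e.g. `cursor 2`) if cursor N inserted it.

After op 1 (insert('n')): buffer="eshtnwyjn" (len 9), cursors c1@5 c2@9, authorship ....1...2
After op 2 (move_left): buffer="eshtnwyjn" (len 9), cursors c1@4 c2@8, authorship ....1...2
After op 3 (move_left): buffer="eshtnwyjn" (len 9), cursors c1@3 c2@7, authorship ....1...2
After op 4 (move_right): buffer="eshtnwyjn" (len 9), cursors c1@4 c2@8, authorship ....1...2
After op 5 (insert('t')): buffer="eshttnwyjtn" (len 11), cursors c1@5 c2@10, authorship ....11...22
Authorship (.=original, N=cursor N): . . . . 1 1 . . . 2 2
Index 0: author = original

Answer: original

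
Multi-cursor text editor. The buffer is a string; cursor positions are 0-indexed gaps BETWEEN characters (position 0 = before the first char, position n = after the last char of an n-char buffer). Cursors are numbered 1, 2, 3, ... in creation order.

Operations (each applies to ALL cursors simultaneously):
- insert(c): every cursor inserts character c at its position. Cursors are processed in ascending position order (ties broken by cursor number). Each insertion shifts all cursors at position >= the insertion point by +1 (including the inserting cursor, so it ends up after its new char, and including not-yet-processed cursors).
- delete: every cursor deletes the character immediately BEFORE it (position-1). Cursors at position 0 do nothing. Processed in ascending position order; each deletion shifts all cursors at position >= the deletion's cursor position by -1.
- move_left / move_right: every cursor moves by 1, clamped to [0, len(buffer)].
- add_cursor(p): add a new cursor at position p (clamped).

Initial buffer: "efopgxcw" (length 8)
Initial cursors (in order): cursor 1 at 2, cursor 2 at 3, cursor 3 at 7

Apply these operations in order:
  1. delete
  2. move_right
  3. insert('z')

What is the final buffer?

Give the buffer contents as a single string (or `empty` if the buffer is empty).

After op 1 (delete): buffer="epgxw" (len 5), cursors c1@1 c2@1 c3@4, authorship .....
After op 2 (move_right): buffer="epgxw" (len 5), cursors c1@2 c2@2 c3@5, authorship .....
After op 3 (insert('z')): buffer="epzzgxwz" (len 8), cursors c1@4 c2@4 c3@8, authorship ..12...3

Answer: epzzgxwz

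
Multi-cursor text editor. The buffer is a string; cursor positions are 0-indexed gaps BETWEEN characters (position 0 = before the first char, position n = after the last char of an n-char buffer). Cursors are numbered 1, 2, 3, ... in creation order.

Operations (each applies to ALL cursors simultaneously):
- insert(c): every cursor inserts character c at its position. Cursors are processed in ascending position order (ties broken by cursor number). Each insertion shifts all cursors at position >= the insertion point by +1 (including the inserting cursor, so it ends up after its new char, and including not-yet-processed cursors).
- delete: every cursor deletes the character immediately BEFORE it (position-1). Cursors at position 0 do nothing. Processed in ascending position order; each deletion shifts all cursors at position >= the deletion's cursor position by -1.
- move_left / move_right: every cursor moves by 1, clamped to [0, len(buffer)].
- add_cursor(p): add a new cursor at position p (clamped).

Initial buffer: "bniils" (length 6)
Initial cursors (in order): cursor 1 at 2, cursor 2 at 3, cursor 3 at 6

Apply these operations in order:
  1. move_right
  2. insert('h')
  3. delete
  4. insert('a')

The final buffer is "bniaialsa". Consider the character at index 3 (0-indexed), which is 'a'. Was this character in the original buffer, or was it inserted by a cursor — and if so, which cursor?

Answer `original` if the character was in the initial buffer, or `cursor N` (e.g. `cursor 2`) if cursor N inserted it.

After op 1 (move_right): buffer="bniils" (len 6), cursors c1@3 c2@4 c3@6, authorship ......
After op 2 (insert('h')): buffer="bnihihlsh" (len 9), cursors c1@4 c2@6 c3@9, authorship ...1.2..3
After op 3 (delete): buffer="bniils" (len 6), cursors c1@3 c2@4 c3@6, authorship ......
After op 4 (insert('a')): buffer="bniaialsa" (len 9), cursors c1@4 c2@6 c3@9, authorship ...1.2..3
Authorship (.=original, N=cursor N): . . . 1 . 2 . . 3
Index 3: author = 1

Answer: cursor 1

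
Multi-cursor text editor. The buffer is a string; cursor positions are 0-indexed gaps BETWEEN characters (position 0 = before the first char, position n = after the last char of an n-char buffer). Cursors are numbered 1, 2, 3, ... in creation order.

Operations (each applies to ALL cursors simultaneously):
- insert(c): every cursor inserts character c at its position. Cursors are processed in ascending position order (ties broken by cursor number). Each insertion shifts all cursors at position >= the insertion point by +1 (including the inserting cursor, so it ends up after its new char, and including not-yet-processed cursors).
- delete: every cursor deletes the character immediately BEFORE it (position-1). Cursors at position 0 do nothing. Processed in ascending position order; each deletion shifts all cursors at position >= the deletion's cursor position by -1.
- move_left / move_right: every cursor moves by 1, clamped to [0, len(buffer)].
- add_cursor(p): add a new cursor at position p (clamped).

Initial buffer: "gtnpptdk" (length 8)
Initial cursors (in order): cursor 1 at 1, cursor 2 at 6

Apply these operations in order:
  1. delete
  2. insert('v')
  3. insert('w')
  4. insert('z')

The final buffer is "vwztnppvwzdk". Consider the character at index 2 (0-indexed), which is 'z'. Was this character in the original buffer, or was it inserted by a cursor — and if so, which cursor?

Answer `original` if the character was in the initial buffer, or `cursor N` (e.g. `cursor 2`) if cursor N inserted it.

Answer: cursor 1

Derivation:
After op 1 (delete): buffer="tnppdk" (len 6), cursors c1@0 c2@4, authorship ......
After op 2 (insert('v')): buffer="vtnppvdk" (len 8), cursors c1@1 c2@6, authorship 1....2..
After op 3 (insert('w')): buffer="vwtnppvwdk" (len 10), cursors c1@2 c2@8, authorship 11....22..
After op 4 (insert('z')): buffer="vwztnppvwzdk" (len 12), cursors c1@3 c2@10, authorship 111....222..
Authorship (.=original, N=cursor N): 1 1 1 . . . . 2 2 2 . .
Index 2: author = 1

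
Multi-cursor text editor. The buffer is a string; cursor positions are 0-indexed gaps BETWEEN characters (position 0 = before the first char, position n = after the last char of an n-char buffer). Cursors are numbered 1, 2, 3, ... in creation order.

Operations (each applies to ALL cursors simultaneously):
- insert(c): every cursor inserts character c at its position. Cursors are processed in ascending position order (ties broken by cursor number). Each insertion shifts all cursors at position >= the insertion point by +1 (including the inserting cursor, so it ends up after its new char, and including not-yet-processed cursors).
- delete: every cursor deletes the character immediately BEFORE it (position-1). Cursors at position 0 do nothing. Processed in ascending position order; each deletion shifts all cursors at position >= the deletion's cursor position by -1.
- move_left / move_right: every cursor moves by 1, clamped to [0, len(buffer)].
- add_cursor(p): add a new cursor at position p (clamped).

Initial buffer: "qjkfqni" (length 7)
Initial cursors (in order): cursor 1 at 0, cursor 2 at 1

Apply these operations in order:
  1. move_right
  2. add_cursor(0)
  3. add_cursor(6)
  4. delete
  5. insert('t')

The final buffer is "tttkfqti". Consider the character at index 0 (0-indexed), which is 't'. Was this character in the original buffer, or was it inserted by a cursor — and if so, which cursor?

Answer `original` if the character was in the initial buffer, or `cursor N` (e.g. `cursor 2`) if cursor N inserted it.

After op 1 (move_right): buffer="qjkfqni" (len 7), cursors c1@1 c2@2, authorship .......
After op 2 (add_cursor(0)): buffer="qjkfqni" (len 7), cursors c3@0 c1@1 c2@2, authorship .......
After op 3 (add_cursor(6)): buffer="qjkfqni" (len 7), cursors c3@0 c1@1 c2@2 c4@6, authorship .......
After op 4 (delete): buffer="kfqi" (len 4), cursors c1@0 c2@0 c3@0 c4@3, authorship ....
After op 5 (insert('t')): buffer="tttkfqti" (len 8), cursors c1@3 c2@3 c3@3 c4@7, authorship 123...4.
Authorship (.=original, N=cursor N): 1 2 3 . . . 4 .
Index 0: author = 1

Answer: cursor 1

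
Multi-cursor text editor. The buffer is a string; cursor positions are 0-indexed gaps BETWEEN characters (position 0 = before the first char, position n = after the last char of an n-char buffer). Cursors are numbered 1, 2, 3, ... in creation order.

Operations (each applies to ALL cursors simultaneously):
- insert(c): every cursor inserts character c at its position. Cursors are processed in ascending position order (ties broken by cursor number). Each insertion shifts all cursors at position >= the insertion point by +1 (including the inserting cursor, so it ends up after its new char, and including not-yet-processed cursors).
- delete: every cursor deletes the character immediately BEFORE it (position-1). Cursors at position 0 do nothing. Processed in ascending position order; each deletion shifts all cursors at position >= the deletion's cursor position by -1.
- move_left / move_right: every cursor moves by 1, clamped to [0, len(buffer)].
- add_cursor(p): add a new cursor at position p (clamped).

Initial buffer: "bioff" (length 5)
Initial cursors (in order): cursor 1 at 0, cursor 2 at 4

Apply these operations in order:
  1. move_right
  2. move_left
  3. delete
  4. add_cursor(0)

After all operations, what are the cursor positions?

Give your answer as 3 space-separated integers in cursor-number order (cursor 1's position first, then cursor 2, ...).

Answer: 0 3 0

Derivation:
After op 1 (move_right): buffer="bioff" (len 5), cursors c1@1 c2@5, authorship .....
After op 2 (move_left): buffer="bioff" (len 5), cursors c1@0 c2@4, authorship .....
After op 3 (delete): buffer="biof" (len 4), cursors c1@0 c2@3, authorship ....
After op 4 (add_cursor(0)): buffer="biof" (len 4), cursors c1@0 c3@0 c2@3, authorship ....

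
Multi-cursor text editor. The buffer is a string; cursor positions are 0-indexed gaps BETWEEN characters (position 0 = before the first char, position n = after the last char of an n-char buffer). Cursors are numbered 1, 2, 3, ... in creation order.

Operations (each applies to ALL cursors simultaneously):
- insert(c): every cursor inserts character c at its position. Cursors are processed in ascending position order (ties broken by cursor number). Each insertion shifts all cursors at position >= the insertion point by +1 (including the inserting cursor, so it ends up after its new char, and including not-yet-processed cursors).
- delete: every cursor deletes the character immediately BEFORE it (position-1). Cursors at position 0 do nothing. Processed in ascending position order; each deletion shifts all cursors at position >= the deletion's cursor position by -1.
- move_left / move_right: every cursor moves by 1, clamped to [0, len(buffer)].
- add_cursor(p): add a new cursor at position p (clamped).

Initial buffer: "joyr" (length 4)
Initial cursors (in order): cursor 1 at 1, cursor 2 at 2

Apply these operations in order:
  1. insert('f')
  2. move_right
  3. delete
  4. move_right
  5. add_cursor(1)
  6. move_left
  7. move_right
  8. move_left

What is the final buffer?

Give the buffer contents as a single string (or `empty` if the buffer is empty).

Answer: jffr

Derivation:
After op 1 (insert('f')): buffer="jfofyr" (len 6), cursors c1@2 c2@4, authorship .1.2..
After op 2 (move_right): buffer="jfofyr" (len 6), cursors c1@3 c2@5, authorship .1.2..
After op 3 (delete): buffer="jffr" (len 4), cursors c1@2 c2@3, authorship .12.
After op 4 (move_right): buffer="jffr" (len 4), cursors c1@3 c2@4, authorship .12.
After op 5 (add_cursor(1)): buffer="jffr" (len 4), cursors c3@1 c1@3 c2@4, authorship .12.
After op 6 (move_left): buffer="jffr" (len 4), cursors c3@0 c1@2 c2@3, authorship .12.
After op 7 (move_right): buffer="jffr" (len 4), cursors c3@1 c1@3 c2@4, authorship .12.
After op 8 (move_left): buffer="jffr" (len 4), cursors c3@0 c1@2 c2@3, authorship .12.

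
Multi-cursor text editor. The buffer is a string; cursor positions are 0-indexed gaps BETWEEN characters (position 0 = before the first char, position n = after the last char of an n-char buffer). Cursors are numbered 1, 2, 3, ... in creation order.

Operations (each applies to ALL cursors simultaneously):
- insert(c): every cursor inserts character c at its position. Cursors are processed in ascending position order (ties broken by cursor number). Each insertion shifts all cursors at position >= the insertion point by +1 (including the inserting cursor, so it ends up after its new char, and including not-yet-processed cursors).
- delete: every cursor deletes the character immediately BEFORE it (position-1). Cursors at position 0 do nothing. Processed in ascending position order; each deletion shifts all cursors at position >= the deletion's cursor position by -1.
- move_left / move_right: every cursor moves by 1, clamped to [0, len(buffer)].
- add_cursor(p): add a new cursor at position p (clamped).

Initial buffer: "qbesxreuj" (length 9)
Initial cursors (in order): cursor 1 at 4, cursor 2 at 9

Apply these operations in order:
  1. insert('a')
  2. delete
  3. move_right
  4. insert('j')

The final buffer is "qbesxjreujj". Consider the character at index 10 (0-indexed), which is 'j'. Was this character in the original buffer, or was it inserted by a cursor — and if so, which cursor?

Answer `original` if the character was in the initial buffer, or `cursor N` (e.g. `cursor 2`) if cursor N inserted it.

Answer: cursor 2

Derivation:
After op 1 (insert('a')): buffer="qbesaxreuja" (len 11), cursors c1@5 c2@11, authorship ....1.....2
After op 2 (delete): buffer="qbesxreuj" (len 9), cursors c1@4 c2@9, authorship .........
After op 3 (move_right): buffer="qbesxreuj" (len 9), cursors c1@5 c2@9, authorship .........
After op 4 (insert('j')): buffer="qbesxjreujj" (len 11), cursors c1@6 c2@11, authorship .....1....2
Authorship (.=original, N=cursor N): . . . . . 1 . . . . 2
Index 10: author = 2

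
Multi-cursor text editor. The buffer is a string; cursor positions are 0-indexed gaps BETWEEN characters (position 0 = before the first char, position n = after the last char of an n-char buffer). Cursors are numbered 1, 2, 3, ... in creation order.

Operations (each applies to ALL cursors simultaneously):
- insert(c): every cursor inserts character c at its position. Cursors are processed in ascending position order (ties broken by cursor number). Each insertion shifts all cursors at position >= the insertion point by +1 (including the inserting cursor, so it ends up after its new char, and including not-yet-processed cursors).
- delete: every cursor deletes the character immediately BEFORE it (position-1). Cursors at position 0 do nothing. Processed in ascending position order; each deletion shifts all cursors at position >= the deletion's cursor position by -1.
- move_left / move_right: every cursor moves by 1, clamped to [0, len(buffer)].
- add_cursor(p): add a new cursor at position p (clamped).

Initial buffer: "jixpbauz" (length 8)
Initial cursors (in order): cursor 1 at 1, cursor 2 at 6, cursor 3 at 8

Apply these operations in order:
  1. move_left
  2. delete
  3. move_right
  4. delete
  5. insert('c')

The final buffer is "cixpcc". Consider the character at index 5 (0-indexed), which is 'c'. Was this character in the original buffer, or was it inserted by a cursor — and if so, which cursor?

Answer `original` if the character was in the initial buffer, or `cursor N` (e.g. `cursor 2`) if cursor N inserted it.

After op 1 (move_left): buffer="jixpbauz" (len 8), cursors c1@0 c2@5 c3@7, authorship ........
After op 2 (delete): buffer="jixpaz" (len 6), cursors c1@0 c2@4 c3@5, authorship ......
After op 3 (move_right): buffer="jixpaz" (len 6), cursors c1@1 c2@5 c3@6, authorship ......
After op 4 (delete): buffer="ixp" (len 3), cursors c1@0 c2@3 c3@3, authorship ...
After op 5 (insert('c')): buffer="cixpcc" (len 6), cursors c1@1 c2@6 c3@6, authorship 1...23
Authorship (.=original, N=cursor N): 1 . . . 2 3
Index 5: author = 3

Answer: cursor 3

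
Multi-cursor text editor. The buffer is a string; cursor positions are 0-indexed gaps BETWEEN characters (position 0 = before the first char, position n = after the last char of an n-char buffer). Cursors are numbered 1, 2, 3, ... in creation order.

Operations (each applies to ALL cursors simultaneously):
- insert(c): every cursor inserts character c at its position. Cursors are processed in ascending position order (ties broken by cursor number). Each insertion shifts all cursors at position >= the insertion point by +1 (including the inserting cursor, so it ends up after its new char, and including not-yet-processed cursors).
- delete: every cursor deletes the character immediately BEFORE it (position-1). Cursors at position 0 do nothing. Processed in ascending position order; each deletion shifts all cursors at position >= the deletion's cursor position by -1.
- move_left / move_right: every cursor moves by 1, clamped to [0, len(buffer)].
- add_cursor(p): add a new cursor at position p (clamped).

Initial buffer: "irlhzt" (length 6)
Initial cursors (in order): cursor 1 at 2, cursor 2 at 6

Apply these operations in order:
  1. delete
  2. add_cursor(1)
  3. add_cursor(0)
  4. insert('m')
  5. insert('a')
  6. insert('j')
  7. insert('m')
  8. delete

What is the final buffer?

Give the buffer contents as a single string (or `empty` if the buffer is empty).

Answer: majimmaajjlhzmaj

Derivation:
After op 1 (delete): buffer="ilhz" (len 4), cursors c1@1 c2@4, authorship ....
After op 2 (add_cursor(1)): buffer="ilhz" (len 4), cursors c1@1 c3@1 c2@4, authorship ....
After op 3 (add_cursor(0)): buffer="ilhz" (len 4), cursors c4@0 c1@1 c3@1 c2@4, authorship ....
After op 4 (insert('m')): buffer="mimmlhzm" (len 8), cursors c4@1 c1@4 c3@4 c2@8, authorship 4.13...2
After op 5 (insert('a')): buffer="maimmaalhzma" (len 12), cursors c4@2 c1@7 c3@7 c2@12, authorship 44.1313...22
After op 6 (insert('j')): buffer="majimmaajjlhzmaj" (len 16), cursors c4@3 c1@10 c3@10 c2@16, authorship 444.131313...222
After op 7 (insert('m')): buffer="majmimmaajjmmlhzmajm" (len 20), cursors c4@4 c1@13 c3@13 c2@20, authorship 4444.13131313...2222
After op 8 (delete): buffer="majimmaajjlhzmaj" (len 16), cursors c4@3 c1@10 c3@10 c2@16, authorship 444.131313...222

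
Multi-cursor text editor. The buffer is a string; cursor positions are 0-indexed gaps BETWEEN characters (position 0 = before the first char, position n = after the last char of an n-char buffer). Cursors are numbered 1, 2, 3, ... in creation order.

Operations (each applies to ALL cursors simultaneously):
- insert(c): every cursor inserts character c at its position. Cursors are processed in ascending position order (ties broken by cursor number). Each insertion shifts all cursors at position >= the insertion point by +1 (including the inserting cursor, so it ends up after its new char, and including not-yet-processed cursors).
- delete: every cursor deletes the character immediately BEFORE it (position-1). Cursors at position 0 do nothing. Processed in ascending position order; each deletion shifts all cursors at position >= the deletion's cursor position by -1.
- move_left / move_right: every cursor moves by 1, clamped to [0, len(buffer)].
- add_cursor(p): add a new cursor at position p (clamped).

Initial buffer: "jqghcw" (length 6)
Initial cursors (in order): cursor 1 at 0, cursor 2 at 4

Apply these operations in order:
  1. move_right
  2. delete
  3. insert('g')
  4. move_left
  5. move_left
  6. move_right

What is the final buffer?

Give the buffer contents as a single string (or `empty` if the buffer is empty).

Answer: gqghgw

Derivation:
After op 1 (move_right): buffer="jqghcw" (len 6), cursors c1@1 c2@5, authorship ......
After op 2 (delete): buffer="qghw" (len 4), cursors c1@0 c2@3, authorship ....
After op 3 (insert('g')): buffer="gqghgw" (len 6), cursors c1@1 c2@5, authorship 1...2.
After op 4 (move_left): buffer="gqghgw" (len 6), cursors c1@0 c2@4, authorship 1...2.
After op 5 (move_left): buffer="gqghgw" (len 6), cursors c1@0 c2@3, authorship 1...2.
After op 6 (move_right): buffer="gqghgw" (len 6), cursors c1@1 c2@4, authorship 1...2.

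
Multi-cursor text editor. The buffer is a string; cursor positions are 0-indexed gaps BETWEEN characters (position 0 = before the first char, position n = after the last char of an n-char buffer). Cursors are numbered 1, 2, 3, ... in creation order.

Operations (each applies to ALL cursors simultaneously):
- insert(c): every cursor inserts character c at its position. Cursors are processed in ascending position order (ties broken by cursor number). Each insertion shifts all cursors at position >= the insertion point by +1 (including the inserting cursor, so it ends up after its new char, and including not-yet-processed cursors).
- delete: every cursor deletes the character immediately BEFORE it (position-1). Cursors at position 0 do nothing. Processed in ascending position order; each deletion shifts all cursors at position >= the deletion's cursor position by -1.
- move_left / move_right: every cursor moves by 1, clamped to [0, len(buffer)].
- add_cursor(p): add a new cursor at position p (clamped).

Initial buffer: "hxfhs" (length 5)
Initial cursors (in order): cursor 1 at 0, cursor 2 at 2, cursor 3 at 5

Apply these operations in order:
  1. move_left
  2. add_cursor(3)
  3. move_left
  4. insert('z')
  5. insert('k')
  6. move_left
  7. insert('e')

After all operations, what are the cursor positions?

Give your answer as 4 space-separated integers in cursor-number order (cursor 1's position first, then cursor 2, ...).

After op 1 (move_left): buffer="hxfhs" (len 5), cursors c1@0 c2@1 c3@4, authorship .....
After op 2 (add_cursor(3)): buffer="hxfhs" (len 5), cursors c1@0 c2@1 c4@3 c3@4, authorship .....
After op 3 (move_left): buffer="hxfhs" (len 5), cursors c1@0 c2@0 c4@2 c3@3, authorship .....
After op 4 (insert('z')): buffer="zzhxzfzhs" (len 9), cursors c1@2 c2@2 c4@5 c3@7, authorship 12..4.3..
After op 5 (insert('k')): buffer="zzkkhxzkfzkhs" (len 13), cursors c1@4 c2@4 c4@8 c3@11, authorship 1212..44.33..
After op 6 (move_left): buffer="zzkkhxzkfzkhs" (len 13), cursors c1@3 c2@3 c4@7 c3@10, authorship 1212..44.33..
After op 7 (insert('e')): buffer="zzkeekhxzekfzekhs" (len 17), cursors c1@5 c2@5 c4@10 c3@14, authorship 121122..444.333..

Answer: 5 5 14 10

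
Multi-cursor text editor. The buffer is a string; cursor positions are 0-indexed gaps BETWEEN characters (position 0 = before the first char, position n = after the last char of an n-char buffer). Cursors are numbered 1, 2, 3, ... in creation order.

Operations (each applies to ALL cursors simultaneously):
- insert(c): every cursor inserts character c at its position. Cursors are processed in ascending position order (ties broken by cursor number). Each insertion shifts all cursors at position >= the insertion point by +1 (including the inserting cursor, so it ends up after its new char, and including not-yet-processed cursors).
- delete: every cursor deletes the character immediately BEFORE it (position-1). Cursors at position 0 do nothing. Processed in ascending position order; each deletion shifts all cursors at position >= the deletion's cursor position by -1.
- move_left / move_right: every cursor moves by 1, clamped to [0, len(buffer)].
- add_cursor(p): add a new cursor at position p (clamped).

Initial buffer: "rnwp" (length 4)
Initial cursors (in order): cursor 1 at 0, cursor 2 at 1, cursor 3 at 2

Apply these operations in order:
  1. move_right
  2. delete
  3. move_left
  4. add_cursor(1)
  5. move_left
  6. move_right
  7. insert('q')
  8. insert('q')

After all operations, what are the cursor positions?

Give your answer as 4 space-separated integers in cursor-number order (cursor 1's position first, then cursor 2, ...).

After op 1 (move_right): buffer="rnwp" (len 4), cursors c1@1 c2@2 c3@3, authorship ....
After op 2 (delete): buffer="p" (len 1), cursors c1@0 c2@0 c3@0, authorship .
After op 3 (move_left): buffer="p" (len 1), cursors c1@0 c2@0 c3@0, authorship .
After op 4 (add_cursor(1)): buffer="p" (len 1), cursors c1@0 c2@0 c3@0 c4@1, authorship .
After op 5 (move_left): buffer="p" (len 1), cursors c1@0 c2@0 c3@0 c4@0, authorship .
After op 6 (move_right): buffer="p" (len 1), cursors c1@1 c2@1 c3@1 c4@1, authorship .
After op 7 (insert('q')): buffer="pqqqq" (len 5), cursors c1@5 c2@5 c3@5 c4@5, authorship .1234
After op 8 (insert('q')): buffer="pqqqqqqqq" (len 9), cursors c1@9 c2@9 c3@9 c4@9, authorship .12341234

Answer: 9 9 9 9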